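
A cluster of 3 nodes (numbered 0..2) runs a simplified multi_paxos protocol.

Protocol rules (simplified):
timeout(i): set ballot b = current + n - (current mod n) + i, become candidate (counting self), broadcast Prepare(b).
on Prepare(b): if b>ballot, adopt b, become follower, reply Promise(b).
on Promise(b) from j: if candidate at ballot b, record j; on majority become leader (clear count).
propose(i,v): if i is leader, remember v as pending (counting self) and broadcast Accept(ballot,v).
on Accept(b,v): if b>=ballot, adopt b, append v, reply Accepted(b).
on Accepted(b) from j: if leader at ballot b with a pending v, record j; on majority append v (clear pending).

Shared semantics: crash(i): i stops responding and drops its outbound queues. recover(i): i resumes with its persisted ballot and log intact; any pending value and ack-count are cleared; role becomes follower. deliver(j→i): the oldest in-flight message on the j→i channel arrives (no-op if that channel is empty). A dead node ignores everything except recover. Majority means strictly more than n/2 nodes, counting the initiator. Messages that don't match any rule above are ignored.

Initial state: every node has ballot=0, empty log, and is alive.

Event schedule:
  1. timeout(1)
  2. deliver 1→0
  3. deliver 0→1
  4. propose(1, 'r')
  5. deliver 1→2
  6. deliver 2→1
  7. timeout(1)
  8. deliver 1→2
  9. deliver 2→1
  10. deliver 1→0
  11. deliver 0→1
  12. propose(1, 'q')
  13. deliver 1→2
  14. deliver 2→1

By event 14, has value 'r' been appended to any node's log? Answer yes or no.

yes

after 1 — timeout(1): n1:cand/b4/[-]
after 2 — deliver 1→0: n0:foll/b4/[-]
after 3 — deliver 0→1: n1:lead/b4/[-]
after 4 — propose(1,'r'): ·
after 5 — deliver 1→2: n2:foll/b4/[-]
after 6 — deliver 2→1: ·
after 7 — timeout(1): n1:cand/b7/[-]
after 8 — deliver 1→2: n2:foll/b4/[r]
after 9 — deliver 2→1: ·
after 10 — deliver 1→0: n0:foll/b4/[r]
after 11 — deliver 0→1: ·
after 12 — propose(1,'q'): ·
after 13 — deliver 1→2: n2:foll/b7/[r]
after 14 — deliver 2→1: n1:lead/b7/[-]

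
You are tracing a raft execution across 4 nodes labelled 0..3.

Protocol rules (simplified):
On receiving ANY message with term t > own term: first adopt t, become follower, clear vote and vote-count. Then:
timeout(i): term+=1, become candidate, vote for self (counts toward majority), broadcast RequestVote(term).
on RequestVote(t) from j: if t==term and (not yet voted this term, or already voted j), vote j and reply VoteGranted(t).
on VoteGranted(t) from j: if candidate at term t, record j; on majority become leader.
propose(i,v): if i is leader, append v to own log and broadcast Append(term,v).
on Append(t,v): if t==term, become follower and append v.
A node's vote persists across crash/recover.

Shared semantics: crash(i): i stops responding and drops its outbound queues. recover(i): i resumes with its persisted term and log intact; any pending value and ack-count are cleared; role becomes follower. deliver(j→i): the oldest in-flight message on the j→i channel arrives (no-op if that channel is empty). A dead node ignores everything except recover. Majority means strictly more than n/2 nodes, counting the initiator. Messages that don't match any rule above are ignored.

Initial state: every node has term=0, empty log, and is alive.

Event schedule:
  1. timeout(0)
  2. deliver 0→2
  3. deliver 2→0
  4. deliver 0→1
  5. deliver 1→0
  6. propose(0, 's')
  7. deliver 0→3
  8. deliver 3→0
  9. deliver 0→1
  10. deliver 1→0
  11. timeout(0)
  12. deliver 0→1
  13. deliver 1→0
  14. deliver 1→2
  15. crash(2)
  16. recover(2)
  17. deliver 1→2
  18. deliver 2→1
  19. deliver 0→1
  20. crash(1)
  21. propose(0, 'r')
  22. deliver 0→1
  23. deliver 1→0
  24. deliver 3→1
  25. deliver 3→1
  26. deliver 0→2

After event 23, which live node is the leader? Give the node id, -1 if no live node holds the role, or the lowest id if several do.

[1] timeout(0) → N0(cand t1 [-])
[2] deliver 0→2 → N2(foll t1 [-])
[3] deliver 2→0 → ∅
[4] deliver 0→1 → N1(foll t1 [-])
[5] deliver 1→0 → N0(lead t1 [-])
[6] propose(0,'s') → N0(lead t1 [s])
[7] deliver 0→3 → N3(foll t1 [-])
[8] deliver 3→0 → ∅
[9] deliver 0→1 → N1(foll t1 [s])
[10] deliver 1→0 → ∅
[11] timeout(0) → N0(cand t2 [s])
[12] deliver 0→1 → N1(foll t2 [s])
[13] deliver 1→0 → ∅
[14] deliver 1→2 → ∅
[15] crash(2) → N2(✗foll t1 [-])
[16] recover(2) → N2(foll t1 [-])
[17] deliver 1→2 → ∅
[18] deliver 2→1 → ∅
[19] deliver 0→1 → ∅
[20] crash(1) → N1(✗foll t2 [s])
[21] propose(0,'r') → ∅
[22] deliver 0→1 → ∅
[23] deliver 1→0 → ∅

-1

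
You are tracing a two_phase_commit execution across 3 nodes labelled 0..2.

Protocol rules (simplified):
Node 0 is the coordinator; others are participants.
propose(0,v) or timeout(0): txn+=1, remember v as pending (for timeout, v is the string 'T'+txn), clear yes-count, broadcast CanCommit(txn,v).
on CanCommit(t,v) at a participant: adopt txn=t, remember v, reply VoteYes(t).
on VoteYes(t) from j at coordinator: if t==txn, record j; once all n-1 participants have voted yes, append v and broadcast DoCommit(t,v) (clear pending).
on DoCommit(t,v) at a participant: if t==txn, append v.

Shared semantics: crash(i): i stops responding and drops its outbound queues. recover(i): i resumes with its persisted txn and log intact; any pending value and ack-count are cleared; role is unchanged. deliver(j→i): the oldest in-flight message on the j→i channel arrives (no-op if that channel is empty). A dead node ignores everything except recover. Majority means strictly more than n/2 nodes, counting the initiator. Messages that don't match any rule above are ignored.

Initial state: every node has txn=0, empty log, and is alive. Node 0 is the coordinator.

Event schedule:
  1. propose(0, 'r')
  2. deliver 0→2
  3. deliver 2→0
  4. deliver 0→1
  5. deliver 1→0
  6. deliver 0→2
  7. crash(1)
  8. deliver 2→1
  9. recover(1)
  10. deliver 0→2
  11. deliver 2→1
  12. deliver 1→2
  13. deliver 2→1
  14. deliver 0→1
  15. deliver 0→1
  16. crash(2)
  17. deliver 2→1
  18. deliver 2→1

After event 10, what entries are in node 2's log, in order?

r

after 1 — propose(0,'r'): n0:coor/t1/[-]
after 2 — deliver 0→2: n2:part/t1/[-]
after 3 — deliver 2→0: ·
after 4 — deliver 0→1: n1:part/t1/[-]
after 5 — deliver 1→0: n0:coor/t1/[r]
after 6 — deliver 0→2: n2:part/t1/[r]
after 7 — crash(1): n1:✗part/t1/[-]
after 8 — deliver 2→1: ·
after 9 — recover(1): n1:part/t1/[-]
after 10 — deliver 0→2: ·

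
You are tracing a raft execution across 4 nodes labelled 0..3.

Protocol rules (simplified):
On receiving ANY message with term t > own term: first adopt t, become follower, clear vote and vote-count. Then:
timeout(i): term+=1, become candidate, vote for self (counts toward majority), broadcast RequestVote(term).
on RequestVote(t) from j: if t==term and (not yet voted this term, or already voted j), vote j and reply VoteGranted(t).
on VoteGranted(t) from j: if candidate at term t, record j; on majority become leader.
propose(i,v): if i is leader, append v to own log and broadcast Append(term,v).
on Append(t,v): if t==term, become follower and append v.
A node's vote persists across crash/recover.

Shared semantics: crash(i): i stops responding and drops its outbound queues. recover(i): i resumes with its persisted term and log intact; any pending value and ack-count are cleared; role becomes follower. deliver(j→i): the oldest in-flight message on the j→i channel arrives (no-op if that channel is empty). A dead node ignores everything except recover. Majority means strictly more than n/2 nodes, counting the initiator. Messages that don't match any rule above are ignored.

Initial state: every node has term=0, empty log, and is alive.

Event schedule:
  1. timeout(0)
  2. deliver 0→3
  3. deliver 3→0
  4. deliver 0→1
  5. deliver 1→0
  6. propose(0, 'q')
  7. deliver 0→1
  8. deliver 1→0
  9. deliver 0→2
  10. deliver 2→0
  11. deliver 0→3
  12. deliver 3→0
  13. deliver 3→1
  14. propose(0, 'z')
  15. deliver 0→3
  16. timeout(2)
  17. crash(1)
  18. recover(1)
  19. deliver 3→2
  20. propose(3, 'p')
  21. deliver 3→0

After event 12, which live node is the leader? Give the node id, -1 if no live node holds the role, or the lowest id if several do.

[1] timeout(0) → N0(cand t1 [-])
[2] deliver 0→3 → N3(foll t1 [-])
[3] deliver 3→0 → ∅
[4] deliver 0→1 → N1(foll t1 [-])
[5] deliver 1→0 → N0(lead t1 [-])
[6] propose(0,'q') → N0(lead t1 [q])
[7] deliver 0→1 → N1(foll t1 [q])
[8] deliver 1→0 → ∅
[9] deliver 0→2 → N2(foll t1 [-])
[10] deliver 2→0 → ∅
[11] deliver 0→3 → N3(foll t1 [q])
[12] deliver 3→0 → ∅

0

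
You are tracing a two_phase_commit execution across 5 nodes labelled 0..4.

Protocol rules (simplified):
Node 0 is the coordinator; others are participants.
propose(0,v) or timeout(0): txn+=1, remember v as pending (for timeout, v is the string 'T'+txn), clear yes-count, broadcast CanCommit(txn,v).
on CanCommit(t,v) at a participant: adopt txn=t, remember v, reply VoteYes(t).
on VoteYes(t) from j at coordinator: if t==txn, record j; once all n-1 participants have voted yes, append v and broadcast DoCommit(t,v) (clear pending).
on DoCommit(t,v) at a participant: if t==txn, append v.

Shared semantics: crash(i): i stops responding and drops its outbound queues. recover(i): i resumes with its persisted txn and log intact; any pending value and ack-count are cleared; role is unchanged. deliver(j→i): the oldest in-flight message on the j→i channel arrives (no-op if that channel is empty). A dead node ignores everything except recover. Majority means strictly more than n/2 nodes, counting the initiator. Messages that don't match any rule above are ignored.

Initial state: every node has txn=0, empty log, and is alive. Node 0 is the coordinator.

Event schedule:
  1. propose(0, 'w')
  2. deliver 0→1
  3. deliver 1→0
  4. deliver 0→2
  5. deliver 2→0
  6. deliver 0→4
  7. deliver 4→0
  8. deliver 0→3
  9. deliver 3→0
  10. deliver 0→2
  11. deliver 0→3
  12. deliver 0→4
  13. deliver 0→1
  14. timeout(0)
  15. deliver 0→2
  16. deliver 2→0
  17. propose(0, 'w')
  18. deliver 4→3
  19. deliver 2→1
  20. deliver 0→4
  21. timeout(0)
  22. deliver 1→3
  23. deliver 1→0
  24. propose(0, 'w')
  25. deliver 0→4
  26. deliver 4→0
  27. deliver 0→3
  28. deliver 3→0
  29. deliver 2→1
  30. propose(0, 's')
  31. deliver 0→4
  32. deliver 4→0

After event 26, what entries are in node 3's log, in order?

[1] propose(0,'w') → N0(coor t1 [-])
[2] deliver 0→1 → N1(part t1 [-])
[3] deliver 1→0 → ∅
[4] deliver 0→2 → N2(part t1 [-])
[5] deliver 2→0 → ∅
[6] deliver 0→4 → N4(part t1 [-])
[7] deliver 4→0 → ∅
[8] deliver 0→3 → N3(part t1 [-])
[9] deliver 3→0 → N0(coor t1 [w])
[10] deliver 0→2 → N2(part t1 [w])
[11] deliver 0→3 → N3(part t1 [w])
[12] deliver 0→4 → N4(part t1 [w])
[13] deliver 0→1 → N1(part t1 [w])
[14] timeout(0) → N0(coor t2 [w])
[15] deliver 0→2 → N2(part t2 [w])
[16] deliver 2→0 → ∅
[17] propose(0,'w') → N0(coor t3 [w])
[18] deliver 4→3 → ∅
[19] deliver 2→1 → ∅
[20] deliver 0→4 → N4(part t2 [w])
[21] timeout(0) → N0(coor t4 [w])
[22] deliver 1→3 → ∅
[23] deliver 1→0 → ∅
[24] propose(0,'w') → N0(coor t5 [w])
[25] deliver 0→4 → N4(part t3 [w])
[26] deliver 4→0 → ∅

w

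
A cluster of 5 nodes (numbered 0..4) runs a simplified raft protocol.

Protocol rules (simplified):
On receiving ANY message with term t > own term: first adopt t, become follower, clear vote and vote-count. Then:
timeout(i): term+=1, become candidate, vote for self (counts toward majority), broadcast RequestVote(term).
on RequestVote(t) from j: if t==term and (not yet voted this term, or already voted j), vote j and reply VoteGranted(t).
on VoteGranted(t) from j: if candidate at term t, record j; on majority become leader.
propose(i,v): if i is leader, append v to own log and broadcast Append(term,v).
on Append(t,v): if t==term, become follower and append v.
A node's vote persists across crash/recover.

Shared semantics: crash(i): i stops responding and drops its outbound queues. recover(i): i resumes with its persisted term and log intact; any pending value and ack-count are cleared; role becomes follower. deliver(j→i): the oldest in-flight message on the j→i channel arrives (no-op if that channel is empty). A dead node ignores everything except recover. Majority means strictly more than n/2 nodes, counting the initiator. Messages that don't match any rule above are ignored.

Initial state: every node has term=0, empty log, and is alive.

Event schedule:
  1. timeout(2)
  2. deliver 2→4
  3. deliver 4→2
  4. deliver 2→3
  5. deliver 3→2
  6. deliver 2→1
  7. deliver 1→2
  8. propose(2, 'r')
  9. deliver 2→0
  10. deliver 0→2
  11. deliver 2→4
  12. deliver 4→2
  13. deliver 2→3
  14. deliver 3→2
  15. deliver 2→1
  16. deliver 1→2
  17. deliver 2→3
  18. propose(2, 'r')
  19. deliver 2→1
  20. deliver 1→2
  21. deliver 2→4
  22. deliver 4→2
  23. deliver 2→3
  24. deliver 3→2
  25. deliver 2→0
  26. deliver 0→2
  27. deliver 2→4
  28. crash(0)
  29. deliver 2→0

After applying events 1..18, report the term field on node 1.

1

[1] timeout(2) → N2(cand t1 [-])
[2] deliver 2→4 → N4(foll t1 [-])
[3] deliver 4→2 → ∅
[4] deliver 2→3 → N3(foll t1 [-])
[5] deliver 3→2 → N2(lead t1 [-])
[6] deliver 2→1 → N1(foll t1 [-])
[7] deliver 1→2 → ∅
[8] propose(2,'r') → N2(lead t1 [r])
[9] deliver 2→0 → N0(foll t1 [-])
[10] deliver 0→2 → ∅
[11] deliver 2→4 → N4(foll t1 [r])
[12] deliver 4→2 → ∅
[13] deliver 2→3 → N3(foll t1 [r])
[14] deliver 3→2 → ∅
[15] deliver 2→1 → N1(foll t1 [r])
[16] deliver 1→2 → ∅
[17] deliver 2→3 → ∅
[18] propose(2,'r') → N2(lead t1 [r,r])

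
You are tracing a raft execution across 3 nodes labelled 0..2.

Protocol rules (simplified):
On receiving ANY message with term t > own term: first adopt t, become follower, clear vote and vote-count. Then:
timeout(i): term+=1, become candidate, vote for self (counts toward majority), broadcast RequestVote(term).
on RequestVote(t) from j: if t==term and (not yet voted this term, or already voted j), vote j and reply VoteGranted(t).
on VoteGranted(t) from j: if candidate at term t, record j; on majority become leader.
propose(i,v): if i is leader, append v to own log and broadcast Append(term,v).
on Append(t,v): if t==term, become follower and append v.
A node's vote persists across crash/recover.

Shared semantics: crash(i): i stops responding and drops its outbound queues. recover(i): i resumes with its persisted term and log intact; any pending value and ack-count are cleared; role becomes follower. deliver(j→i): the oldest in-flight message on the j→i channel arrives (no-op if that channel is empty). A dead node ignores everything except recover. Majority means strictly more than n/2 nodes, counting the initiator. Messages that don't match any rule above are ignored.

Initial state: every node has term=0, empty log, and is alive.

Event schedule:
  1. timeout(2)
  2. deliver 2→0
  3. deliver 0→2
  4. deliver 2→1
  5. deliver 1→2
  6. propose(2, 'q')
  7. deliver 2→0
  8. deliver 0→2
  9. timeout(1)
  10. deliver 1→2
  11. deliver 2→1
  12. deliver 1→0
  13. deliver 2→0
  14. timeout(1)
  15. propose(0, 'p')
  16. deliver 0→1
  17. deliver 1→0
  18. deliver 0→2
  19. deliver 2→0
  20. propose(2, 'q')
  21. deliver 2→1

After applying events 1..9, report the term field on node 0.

1. timeout(2):  <2:cand t1 ->
2. deliver 2→0:  <0:foll t1 ->
3. deliver 0→2:  <2:lead t1 ->
4. deliver 2→1:  <1:foll t1 ->
5. deliver 1→2:  nop
6. propose(2,'q'):  <2:lead t1 q>
7. deliver 2→0:  <0:foll t1 q>
8. deliver 0→2:  nop
9. timeout(1):  <1:cand t2 ->

1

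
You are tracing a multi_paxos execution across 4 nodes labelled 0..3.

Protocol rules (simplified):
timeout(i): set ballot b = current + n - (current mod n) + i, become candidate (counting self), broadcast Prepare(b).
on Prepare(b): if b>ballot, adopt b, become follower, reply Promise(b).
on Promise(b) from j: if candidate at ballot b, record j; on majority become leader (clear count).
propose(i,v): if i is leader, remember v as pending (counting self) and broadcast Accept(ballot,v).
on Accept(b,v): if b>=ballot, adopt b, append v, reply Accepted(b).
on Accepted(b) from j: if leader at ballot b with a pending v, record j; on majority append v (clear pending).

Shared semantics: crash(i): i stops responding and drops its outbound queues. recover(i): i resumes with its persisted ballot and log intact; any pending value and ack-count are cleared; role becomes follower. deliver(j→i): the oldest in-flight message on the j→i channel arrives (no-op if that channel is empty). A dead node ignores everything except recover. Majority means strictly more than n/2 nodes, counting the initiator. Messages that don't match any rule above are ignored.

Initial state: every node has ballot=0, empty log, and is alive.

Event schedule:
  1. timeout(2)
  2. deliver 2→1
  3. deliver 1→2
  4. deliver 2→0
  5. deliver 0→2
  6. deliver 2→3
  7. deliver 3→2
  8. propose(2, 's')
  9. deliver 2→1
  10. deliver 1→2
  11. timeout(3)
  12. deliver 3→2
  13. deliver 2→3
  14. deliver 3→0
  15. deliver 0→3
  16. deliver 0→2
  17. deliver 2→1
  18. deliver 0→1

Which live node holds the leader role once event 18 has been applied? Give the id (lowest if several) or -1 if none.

-1

e1 timeout(2): 2[cand,b=6,-]
e2 deliver 2→1: 1[foll,b=6,-]
e3 deliver 1→2: ·
e4 deliver 2→0: 0[foll,b=6,-]
e5 deliver 0→2: 2[lead,b=6,-]
e6 deliver 2→3: 3[foll,b=6,-]
e7 deliver 3→2: ·
e8 propose(2,'s'): ·
e9 deliver 2→1: 1[foll,b=6,s]
e10 deliver 1→2: ·
e11 timeout(3): 3[cand,b=11,-]
e12 deliver 3→2: 2[foll,b=11,-]
e13 deliver 2→3: ·
e14 deliver 3→0: 0[foll,b=11,-]
e15 deliver 0→3: ·
e16 deliver 0→2: ·
e17 deliver 2→1: ·
e18 deliver 0→1: ·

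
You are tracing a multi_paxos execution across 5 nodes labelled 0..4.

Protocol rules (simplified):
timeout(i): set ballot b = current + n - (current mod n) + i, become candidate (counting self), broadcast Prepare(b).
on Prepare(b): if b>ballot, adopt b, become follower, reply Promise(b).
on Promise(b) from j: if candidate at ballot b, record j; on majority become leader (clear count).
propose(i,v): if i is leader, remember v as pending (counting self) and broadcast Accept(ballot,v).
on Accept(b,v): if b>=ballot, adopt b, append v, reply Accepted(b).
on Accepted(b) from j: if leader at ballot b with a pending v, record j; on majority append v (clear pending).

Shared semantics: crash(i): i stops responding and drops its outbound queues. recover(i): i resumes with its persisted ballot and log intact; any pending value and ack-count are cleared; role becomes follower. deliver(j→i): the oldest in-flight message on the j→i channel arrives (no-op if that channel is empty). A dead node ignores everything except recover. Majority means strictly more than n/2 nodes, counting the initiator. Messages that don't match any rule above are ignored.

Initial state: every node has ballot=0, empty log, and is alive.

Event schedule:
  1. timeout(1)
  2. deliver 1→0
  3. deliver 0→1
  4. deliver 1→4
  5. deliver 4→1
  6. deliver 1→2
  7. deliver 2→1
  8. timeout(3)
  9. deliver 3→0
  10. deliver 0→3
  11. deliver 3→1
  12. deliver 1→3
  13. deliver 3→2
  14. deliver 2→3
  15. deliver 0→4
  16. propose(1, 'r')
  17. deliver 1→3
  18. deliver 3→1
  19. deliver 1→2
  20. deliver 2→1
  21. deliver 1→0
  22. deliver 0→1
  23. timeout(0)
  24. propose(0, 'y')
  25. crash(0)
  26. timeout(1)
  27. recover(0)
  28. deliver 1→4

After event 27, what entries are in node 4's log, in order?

empty

e1 timeout(1): 1[cand,b=6,-]
e2 deliver 1→0: 0[foll,b=6,-]
e3 deliver 0→1: ·
e4 deliver 1→4: 4[foll,b=6,-]
e5 deliver 4→1: 1[lead,b=6,-]
e6 deliver 1→2: 2[foll,b=6,-]
e7 deliver 2→1: ·
e8 timeout(3): 3[cand,b=8,-]
e9 deliver 3→0: 0[foll,b=8,-]
e10 deliver 0→3: ·
e11 deliver 3→1: 1[foll,b=8,-]
e12 deliver 1→3: ·
e13 deliver 3→2: 2[foll,b=8,-]
e14 deliver 2→3: 3[lead,b=8,-]
e15 deliver 0→4: ·
e16 propose(1,'r'): ·
e17 deliver 1→3: ·
e18 deliver 3→1: ·
e19 deliver 1→2: ·
e20 deliver 2→1: ·
e21 deliver 1→0: ·
e22 deliver 0→1: ·
e23 timeout(0): 0[cand,b=10,-]
e24 propose(0,'y'): ·
e25 crash(0): 0[✗cand,b=10,-]
e26 timeout(1): 1[cand,b=11,-]
e27 recover(0): 0[foll,b=10,-]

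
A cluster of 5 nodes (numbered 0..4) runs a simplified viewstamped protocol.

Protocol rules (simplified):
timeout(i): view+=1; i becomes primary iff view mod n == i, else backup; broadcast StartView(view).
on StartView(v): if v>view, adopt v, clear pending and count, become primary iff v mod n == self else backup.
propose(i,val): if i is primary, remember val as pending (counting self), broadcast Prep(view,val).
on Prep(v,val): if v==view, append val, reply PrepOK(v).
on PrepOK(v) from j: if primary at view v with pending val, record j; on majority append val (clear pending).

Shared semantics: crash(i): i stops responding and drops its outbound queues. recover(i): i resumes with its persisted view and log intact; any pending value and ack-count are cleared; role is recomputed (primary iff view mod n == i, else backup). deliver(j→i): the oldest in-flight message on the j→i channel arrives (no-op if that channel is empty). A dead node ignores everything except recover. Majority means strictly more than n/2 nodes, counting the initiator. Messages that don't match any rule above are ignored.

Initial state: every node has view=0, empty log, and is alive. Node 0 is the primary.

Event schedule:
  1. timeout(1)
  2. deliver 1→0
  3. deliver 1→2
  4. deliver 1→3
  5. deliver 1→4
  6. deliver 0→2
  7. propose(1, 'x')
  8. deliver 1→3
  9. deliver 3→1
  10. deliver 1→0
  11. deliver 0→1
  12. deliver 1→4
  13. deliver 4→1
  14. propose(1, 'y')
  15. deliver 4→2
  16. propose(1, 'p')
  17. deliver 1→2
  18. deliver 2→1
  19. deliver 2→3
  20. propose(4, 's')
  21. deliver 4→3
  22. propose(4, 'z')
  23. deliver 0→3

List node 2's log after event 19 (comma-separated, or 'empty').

x

step 1 timeout(1): 1={prim,v=1,log=-}
step 2 deliver 1→0: 0={back,v=1,log=-}
step 3 deliver 1→2: 2={back,v=1,log=-}
step 4 deliver 1→3: 3={back,v=1,log=-}
step 5 deliver 1→4: 4={back,v=1,log=-}
step 6 deliver 0→2: —
step 7 propose(1,'x'): —
step 8 deliver 1→3: 3={back,v=1,log=x}
step 9 deliver 3→1: —
step 10 deliver 1→0: 0={back,v=1,log=x}
step 11 deliver 0→1: 1={prim,v=1,log=x}
step 12 deliver 1→4: 4={back,v=1,log=x}
step 13 deliver 4→1: —
step 14 propose(1,'y'): —
step 15 deliver 4→2: —
step 16 propose(1,'p'): —
step 17 deliver 1→2: 2={back,v=1,log=x}
step 18 deliver 2→1: —
step 19 deliver 2→3: —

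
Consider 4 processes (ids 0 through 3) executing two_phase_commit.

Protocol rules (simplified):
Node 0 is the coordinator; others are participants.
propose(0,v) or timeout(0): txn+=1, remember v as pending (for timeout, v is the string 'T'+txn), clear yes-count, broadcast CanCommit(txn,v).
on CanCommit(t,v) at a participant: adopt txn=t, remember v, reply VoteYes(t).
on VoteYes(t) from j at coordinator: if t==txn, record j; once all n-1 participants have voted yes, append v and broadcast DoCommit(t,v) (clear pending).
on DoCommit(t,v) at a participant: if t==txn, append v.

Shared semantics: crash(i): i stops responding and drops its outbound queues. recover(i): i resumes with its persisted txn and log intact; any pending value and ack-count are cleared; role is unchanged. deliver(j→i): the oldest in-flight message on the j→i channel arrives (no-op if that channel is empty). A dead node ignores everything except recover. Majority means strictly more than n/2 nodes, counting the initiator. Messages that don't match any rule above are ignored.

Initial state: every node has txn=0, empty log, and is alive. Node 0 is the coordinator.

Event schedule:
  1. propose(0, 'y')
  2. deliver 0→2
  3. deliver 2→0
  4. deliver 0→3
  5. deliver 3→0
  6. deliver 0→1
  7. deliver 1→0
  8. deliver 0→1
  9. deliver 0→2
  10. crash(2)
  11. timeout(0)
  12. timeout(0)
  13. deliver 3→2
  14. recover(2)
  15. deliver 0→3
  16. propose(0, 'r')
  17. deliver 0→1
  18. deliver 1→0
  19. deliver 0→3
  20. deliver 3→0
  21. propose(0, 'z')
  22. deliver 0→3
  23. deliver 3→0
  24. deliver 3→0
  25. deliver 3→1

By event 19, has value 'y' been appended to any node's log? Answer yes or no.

yes

e1 propose(0,'y'): 0[coor,t=1,-]
e2 deliver 0→2: 2[part,t=1,-]
e3 deliver 2→0: ·
e4 deliver 0→3: 3[part,t=1,-]
e5 deliver 3→0: ·
e6 deliver 0→1: 1[part,t=1,-]
e7 deliver 1→0: 0[coor,t=1,y]
e8 deliver 0→1: 1[part,t=1,y]
e9 deliver 0→2: 2[part,t=1,y]
e10 crash(2): 2[✗part,t=1,y]
e11 timeout(0): 0[coor,t=2,y]
e12 timeout(0): 0[coor,t=3,y]
e13 deliver 3→2: ·
e14 recover(2): 2[part,t=1,y]
e15 deliver 0→3: 3[part,t=1,y]
e16 propose(0,'r'): 0[coor,t=4,y]
e17 deliver 0→1: 1[part,t=2,y]
e18 deliver 1→0: ·
e19 deliver 0→3: 3[part,t=2,y]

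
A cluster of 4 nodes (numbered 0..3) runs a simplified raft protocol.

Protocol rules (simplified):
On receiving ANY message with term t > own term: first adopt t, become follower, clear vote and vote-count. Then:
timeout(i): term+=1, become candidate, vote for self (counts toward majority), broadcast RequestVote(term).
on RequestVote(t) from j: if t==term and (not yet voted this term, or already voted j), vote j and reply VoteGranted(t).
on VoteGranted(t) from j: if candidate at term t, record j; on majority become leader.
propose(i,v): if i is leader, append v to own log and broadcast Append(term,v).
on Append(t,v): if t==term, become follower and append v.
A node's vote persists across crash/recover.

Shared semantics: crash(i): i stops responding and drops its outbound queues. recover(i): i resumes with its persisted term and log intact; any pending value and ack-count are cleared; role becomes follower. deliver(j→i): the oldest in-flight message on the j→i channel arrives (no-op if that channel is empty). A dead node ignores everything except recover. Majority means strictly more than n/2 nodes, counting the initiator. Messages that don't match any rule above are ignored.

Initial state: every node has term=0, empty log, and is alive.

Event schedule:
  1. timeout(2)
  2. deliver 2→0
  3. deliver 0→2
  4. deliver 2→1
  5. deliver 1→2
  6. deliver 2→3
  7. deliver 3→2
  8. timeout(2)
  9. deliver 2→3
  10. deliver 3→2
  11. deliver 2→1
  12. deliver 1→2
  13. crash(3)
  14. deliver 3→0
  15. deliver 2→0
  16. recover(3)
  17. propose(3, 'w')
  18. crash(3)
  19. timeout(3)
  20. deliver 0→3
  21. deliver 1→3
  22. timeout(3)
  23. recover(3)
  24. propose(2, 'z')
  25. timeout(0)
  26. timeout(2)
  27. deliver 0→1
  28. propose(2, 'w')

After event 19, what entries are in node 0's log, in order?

after 1 — timeout(2): n2:cand/t1/[-]
after 2 — deliver 2→0: n0:foll/t1/[-]
after 3 — deliver 0→2: ·
after 4 — deliver 2→1: n1:foll/t1/[-]
after 5 — deliver 1→2: n2:lead/t1/[-]
after 6 — deliver 2→3: n3:foll/t1/[-]
after 7 — deliver 3→2: ·
after 8 — timeout(2): n2:cand/t2/[-]
after 9 — deliver 2→3: n3:foll/t2/[-]
after 10 — deliver 3→2: ·
after 11 — deliver 2→1: n1:foll/t2/[-]
after 12 — deliver 1→2: n2:lead/t2/[-]
after 13 — crash(3): n3:✗foll/t2/[-]
after 14 — deliver 3→0: ·
after 15 — deliver 2→0: n0:foll/t2/[-]
after 16 — recover(3): n3:foll/t2/[-]
after 17 — propose(3,'w'): ·
after 18 — crash(3): n3:✗foll/t2/[-]
after 19 — timeout(3): ·

empty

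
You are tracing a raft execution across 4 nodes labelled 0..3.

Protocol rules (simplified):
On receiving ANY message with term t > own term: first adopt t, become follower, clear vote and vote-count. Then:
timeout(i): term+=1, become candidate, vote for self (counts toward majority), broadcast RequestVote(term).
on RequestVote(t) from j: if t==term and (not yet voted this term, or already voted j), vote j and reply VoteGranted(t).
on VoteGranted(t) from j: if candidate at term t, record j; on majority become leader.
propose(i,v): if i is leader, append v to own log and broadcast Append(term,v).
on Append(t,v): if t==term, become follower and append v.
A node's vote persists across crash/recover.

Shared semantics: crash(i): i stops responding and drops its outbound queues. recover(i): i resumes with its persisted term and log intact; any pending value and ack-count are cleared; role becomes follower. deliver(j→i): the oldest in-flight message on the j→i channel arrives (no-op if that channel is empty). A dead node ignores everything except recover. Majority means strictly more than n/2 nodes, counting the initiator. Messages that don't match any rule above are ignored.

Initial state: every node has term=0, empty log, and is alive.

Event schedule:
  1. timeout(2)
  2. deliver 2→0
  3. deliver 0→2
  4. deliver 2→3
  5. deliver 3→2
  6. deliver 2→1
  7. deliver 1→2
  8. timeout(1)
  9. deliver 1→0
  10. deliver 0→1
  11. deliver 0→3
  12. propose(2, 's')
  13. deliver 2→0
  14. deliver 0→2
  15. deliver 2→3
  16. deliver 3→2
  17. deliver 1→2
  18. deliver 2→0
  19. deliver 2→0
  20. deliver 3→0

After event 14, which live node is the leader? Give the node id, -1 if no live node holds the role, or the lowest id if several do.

e1 timeout(2): 2[cand,t=1,-]
e2 deliver 2→0: 0[foll,t=1,-]
e3 deliver 0→2: ·
e4 deliver 2→3: 3[foll,t=1,-]
e5 deliver 3→2: 2[lead,t=1,-]
e6 deliver 2→1: 1[foll,t=1,-]
e7 deliver 1→2: ·
e8 timeout(1): 1[cand,t=2,-]
e9 deliver 1→0: 0[foll,t=2,-]
e10 deliver 0→1: ·
e11 deliver 0→3: ·
e12 propose(2,'s'): 2[lead,t=1,s]
e13 deliver 2→0: ·
e14 deliver 0→2: ·

2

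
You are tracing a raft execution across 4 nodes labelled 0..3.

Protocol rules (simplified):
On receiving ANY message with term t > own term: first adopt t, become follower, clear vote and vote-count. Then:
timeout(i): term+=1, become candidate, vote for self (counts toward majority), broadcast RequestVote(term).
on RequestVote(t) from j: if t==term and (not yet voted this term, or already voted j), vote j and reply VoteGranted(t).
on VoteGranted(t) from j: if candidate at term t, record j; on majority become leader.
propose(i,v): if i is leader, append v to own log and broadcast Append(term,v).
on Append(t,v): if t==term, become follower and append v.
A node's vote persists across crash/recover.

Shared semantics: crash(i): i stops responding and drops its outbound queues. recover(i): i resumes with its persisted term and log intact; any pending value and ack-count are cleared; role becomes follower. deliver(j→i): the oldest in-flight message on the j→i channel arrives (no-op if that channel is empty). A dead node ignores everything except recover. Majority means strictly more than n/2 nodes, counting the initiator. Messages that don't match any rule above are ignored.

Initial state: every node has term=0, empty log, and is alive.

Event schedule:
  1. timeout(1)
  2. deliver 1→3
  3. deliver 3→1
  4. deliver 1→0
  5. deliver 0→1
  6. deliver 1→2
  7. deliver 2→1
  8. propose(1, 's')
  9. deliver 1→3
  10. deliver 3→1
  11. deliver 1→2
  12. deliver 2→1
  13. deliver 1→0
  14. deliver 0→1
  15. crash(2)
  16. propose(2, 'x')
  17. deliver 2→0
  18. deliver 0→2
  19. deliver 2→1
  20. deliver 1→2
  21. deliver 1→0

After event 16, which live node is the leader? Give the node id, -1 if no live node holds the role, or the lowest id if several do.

1

step 1 timeout(1): 1={cand,t=1,log=-}
step 2 deliver 1→3: 3={foll,t=1,log=-}
step 3 deliver 3→1: —
step 4 deliver 1→0: 0={foll,t=1,log=-}
step 5 deliver 0→1: 1={lead,t=1,log=-}
step 6 deliver 1→2: 2={foll,t=1,log=-}
step 7 deliver 2→1: —
step 8 propose(1,'s'): 1={lead,t=1,log=s}
step 9 deliver 1→3: 3={foll,t=1,log=s}
step 10 deliver 3→1: —
step 11 deliver 1→2: 2={foll,t=1,log=s}
step 12 deliver 2→1: —
step 13 deliver 1→0: 0={foll,t=1,log=s}
step 14 deliver 0→1: —
step 15 crash(2): 2={✗foll,t=1,log=s}
step 16 propose(2,'x'): —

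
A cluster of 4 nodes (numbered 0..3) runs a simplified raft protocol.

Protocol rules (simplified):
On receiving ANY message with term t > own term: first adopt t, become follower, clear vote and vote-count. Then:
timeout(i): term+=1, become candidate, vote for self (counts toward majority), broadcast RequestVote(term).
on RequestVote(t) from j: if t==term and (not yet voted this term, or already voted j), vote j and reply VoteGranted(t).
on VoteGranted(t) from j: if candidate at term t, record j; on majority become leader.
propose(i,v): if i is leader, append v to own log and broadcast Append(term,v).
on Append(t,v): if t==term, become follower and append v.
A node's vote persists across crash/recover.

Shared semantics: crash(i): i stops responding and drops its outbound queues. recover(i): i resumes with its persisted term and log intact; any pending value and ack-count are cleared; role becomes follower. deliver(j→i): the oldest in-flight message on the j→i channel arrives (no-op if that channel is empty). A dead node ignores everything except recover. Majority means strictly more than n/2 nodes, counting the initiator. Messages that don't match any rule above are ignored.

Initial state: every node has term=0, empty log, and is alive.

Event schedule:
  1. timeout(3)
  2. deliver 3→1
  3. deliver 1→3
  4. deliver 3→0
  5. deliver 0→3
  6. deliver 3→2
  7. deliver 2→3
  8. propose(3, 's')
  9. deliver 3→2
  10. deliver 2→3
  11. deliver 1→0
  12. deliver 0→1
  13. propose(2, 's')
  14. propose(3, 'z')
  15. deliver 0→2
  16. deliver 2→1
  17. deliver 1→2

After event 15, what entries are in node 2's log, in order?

step 1 timeout(3): 3={cand,t=1,log=-}
step 2 deliver 3→1: 1={foll,t=1,log=-}
step 3 deliver 1→3: —
step 4 deliver 3→0: 0={foll,t=1,log=-}
step 5 deliver 0→3: 3={lead,t=1,log=-}
step 6 deliver 3→2: 2={foll,t=1,log=-}
step 7 deliver 2→3: —
step 8 propose(3,'s'): 3={lead,t=1,log=s}
step 9 deliver 3→2: 2={foll,t=1,log=s}
step 10 deliver 2→3: —
step 11 deliver 1→0: —
step 12 deliver 0→1: —
step 13 propose(2,'s'): —
step 14 propose(3,'z'): 3={lead,t=1,log=s,z}
step 15 deliver 0→2: —

s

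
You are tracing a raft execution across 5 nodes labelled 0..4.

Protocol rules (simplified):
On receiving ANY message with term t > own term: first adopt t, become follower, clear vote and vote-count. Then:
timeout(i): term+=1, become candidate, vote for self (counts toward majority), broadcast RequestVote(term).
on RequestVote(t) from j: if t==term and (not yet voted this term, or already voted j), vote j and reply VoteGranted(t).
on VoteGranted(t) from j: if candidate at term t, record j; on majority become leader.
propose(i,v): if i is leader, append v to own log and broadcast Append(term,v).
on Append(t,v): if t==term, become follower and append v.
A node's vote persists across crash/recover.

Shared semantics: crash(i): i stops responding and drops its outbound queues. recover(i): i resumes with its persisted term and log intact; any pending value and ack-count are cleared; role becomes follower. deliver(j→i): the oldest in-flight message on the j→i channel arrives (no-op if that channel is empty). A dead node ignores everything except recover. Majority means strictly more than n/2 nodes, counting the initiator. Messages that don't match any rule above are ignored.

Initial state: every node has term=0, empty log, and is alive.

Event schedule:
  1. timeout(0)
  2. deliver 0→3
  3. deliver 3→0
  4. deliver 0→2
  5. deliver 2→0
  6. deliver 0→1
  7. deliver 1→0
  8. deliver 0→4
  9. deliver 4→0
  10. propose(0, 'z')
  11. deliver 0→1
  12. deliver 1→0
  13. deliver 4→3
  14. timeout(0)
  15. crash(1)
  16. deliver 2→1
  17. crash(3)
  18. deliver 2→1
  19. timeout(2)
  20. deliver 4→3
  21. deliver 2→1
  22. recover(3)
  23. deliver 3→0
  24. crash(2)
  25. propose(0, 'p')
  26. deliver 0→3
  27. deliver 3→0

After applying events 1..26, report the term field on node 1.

1

after 1 — timeout(0): n0:cand/t1/[-]
after 2 — deliver 0→3: n3:foll/t1/[-]
after 3 — deliver 3→0: ·
after 4 — deliver 0→2: n2:foll/t1/[-]
after 5 — deliver 2→0: n0:lead/t1/[-]
after 6 — deliver 0→1: n1:foll/t1/[-]
after 7 — deliver 1→0: ·
after 8 — deliver 0→4: n4:foll/t1/[-]
after 9 — deliver 4→0: ·
after 10 — propose(0,'z'): n0:lead/t1/[z]
after 11 — deliver 0→1: n1:foll/t1/[z]
after 12 — deliver 1→0: ·
after 13 — deliver 4→3: ·
after 14 — timeout(0): n0:cand/t2/[z]
after 15 — crash(1): n1:✗foll/t1/[z]
after 16 — deliver 2→1: ·
after 17 — crash(3): n3:✗foll/t1/[-]
after 18 — deliver 2→1: ·
after 19 — timeout(2): n2:cand/t2/[-]
after 20 — deliver 4→3: ·
after 21 — deliver 2→1: ·
after 22 — recover(3): n3:foll/t1/[-]
after 23 — deliver 3→0: ·
after 24 — crash(2): n2:✗cand/t2/[-]
after 25 — propose(0,'p'): ·
after 26 — deliver 0→3: n3:foll/t1/[z]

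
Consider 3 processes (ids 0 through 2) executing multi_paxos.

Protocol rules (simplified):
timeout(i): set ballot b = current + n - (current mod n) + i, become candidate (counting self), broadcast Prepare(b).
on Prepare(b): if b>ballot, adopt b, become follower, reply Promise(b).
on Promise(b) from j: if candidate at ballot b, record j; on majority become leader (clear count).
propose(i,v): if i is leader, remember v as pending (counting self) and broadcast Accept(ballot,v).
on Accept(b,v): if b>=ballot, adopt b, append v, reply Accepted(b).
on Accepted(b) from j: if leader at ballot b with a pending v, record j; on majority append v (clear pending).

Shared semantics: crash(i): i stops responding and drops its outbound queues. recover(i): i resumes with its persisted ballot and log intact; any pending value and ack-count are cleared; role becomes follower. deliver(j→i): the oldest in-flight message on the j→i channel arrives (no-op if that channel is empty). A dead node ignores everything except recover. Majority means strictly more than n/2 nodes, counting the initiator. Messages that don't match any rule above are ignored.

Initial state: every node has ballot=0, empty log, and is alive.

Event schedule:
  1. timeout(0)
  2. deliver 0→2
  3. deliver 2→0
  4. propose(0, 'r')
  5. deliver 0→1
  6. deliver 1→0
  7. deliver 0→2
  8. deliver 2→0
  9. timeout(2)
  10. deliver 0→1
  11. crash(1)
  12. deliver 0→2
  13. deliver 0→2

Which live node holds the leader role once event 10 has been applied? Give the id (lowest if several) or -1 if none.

step 1 timeout(0): 0={cand,b=3,log=-}
step 2 deliver 0→2: 2={foll,b=3,log=-}
step 3 deliver 2→0: 0={lead,b=3,log=-}
step 4 propose(0,'r'): —
step 5 deliver 0→1: 1={foll,b=3,log=-}
step 6 deliver 1→0: —
step 7 deliver 0→2: 2={foll,b=3,log=r}
step 8 deliver 2→0: 0={lead,b=3,log=r}
step 9 timeout(2): 2={cand,b=8,log=r}
step 10 deliver 0→1: 1={foll,b=3,log=r}

0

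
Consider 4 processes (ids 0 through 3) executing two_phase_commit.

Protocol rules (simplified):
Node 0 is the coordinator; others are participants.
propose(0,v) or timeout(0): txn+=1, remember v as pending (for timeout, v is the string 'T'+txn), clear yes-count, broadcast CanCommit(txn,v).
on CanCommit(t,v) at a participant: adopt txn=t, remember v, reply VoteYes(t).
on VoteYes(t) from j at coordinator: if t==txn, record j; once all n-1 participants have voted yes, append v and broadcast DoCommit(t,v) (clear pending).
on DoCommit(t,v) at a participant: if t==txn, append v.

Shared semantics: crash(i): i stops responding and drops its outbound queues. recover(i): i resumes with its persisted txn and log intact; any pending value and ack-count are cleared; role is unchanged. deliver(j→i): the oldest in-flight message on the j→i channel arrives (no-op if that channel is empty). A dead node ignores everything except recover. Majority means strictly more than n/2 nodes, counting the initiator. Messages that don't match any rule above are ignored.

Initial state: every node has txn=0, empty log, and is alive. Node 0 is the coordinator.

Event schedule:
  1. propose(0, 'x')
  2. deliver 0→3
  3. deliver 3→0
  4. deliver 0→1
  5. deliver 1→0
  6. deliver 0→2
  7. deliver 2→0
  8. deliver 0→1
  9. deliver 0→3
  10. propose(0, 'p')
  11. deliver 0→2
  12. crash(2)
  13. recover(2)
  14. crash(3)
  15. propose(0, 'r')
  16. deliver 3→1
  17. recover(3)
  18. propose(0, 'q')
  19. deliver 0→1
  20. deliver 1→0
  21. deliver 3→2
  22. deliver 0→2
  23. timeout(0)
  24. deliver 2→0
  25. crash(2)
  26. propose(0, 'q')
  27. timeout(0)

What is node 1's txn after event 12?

1. propose(0,'x'):  <0:coor t1 ->
2. deliver 0→3:  <3:part t1 ->
3. deliver 3→0:  nop
4. deliver 0→1:  <1:part t1 ->
5. deliver 1→0:  nop
6. deliver 0→2:  <2:part t1 ->
7. deliver 2→0:  <0:coor t1 x>
8. deliver 0→1:  <1:part t1 x>
9. deliver 0→3:  <3:part t1 x>
10. propose(0,'p'):  <0:coor t2 x>
11. deliver 0→2:  <2:part t1 x>
12. crash(2):  <2:✗part t1 x>

1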